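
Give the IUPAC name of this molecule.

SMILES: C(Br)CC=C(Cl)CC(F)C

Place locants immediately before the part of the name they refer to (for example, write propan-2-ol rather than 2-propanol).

The longest chain bearing the multiple bond is 7 carbons long (heptane).
The chain contains a C=C double bond, so the unsaturation ending is -ene.
Choose the numbering such that numbering from this end puts the double bond at C-3 rather than C-4.
This places the double bond between C-3 and C-4; a bromo group at C-1; a chloro group at C-4; a fluoro group at C-6.
Substituent prefixes are cited in alphabetical order (multiplying prefixes like di-/tri- are ignored for ordering).
Assembling the pieces gives 1-bromo-4-chloro-6-fluorohept-3-ene.

1-bromo-4-chloro-6-fluorohept-3-ene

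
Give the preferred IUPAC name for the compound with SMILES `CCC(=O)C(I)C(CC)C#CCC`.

5-ethyl-4-iodonon-6-yn-3-one

The longest chain bearing the carbonyl and the multiple bond is 9 carbons long (nonane).
The highest-priority functional group is a ketone (C=O on an internal carbon), so the name ends in -one.
A C≡C triple bond in the chain gives the infix -yne-.
Choose the numbering such that numbering from this end puts the carbonyl group at C-3 rather than C-7.
This places the carbonyl at C-3; the triple bond between C-6 and C-7; an ethyl group at C-5; an iodo group at C-4.
The substituents are ordered alphabetically, ignoring any di-/tri- multipliers.
The name is 5-ethyl-4-iodonon-6-yn-3-one.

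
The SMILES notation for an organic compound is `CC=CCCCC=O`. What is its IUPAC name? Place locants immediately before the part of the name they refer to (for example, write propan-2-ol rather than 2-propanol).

hept-5-enal

Counting along the main chain through the –CHO group and the multiple bond gives 7 carbons: the parent is heptane.
An aldehyde (terminal –CHO) is the principal characteristic group, giving the suffix -al.
A C=C double bond in the chain gives the infix -ene-.
Choose the numbering such that the aldehyde carbon is C-1 by definition.
With this numbering: the double bond between C-5 and C-6.
The name is hept-5-enal.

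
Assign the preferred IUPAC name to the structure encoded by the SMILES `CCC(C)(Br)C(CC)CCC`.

The longest continuous carbon chain has 7 atoms, so the parent hydride is heptane.
Number the chain so that the substituent locant set {3,3,4} is lower than {4,5,5} at the first point of difference.
With this numbering: a bromo group at C-3; an ethyl group at C-4; a methyl group at C-3.
The substituents are ordered alphabetically, ignoring any di-/tri- multipliers.
Assembling the pieces gives 3-bromo-4-ethyl-3-methylheptane.

3-bromo-4-ethyl-3-methylheptane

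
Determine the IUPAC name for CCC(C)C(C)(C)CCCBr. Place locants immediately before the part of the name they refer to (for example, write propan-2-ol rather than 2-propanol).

The parent chain contains 7 carbons (heptane).
Number the chain so that the substituent locant set {1,4,4,5} is lower than {3,4,4,7} at the first point of difference.
That gives a bromo group at C-1; methyl groups at C-4 (×2) and C-5.
Prefixes are listed alphabetically: bromo, methyl.
Assembling the pieces gives 1-bromo-4,4,5-trimethylheptane.

1-bromo-4,4,5-trimethylheptane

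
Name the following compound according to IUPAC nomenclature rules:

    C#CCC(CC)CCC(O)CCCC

The longest chain bearing the –OH group and the multiple bond is 11 carbons long (undecane).
The highest-priority functional group is an alcohol (–OH), so the name ends in -ol.
The chain contains a C≡C triple bond, so the unsaturation ending is -yne.
Number the chain so that numbering from this end puts the hydroxyl group at C-5 rather than C-7.
With this numbering: the hydroxyl at C-5; the triple bond between C-10 and C-11; an ethyl group at C-8.
The name is 8-ethylundec-10-yn-5-ol.

8-ethylundec-10-yn-5-ol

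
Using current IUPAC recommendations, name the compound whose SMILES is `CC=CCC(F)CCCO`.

Counting along the main chain through the –OH group and the multiple bond gives 8 carbons: the parent is octane.
An alcohol (–OH) is the principal characteristic group, giving the suffix -ol.
The chain contains a C=C double bond, so the unsaturation ending is -ene.
Number the chain so that numbering from this end puts the hydroxyl group at C-1 rather than C-8.
This places the hydroxyl at C-1; the double bond between C-6 and C-7; a fluoro group at C-4.
The name is 4-fluorooct-6-en-1-ol.

4-fluorooct-6-en-1-ol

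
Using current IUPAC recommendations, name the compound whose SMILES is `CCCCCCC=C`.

oct-1-ene

The longest chain bearing the multiple bond is 8 carbons long (octane).
A C=C double bond in the chain gives the infix -ene-.
Choose the numbering such that numbering from this end puts the double bond at C-1 rather than C-7.
With this numbering: the double bond between C-1 and C-2.
The name is oct-1-ene.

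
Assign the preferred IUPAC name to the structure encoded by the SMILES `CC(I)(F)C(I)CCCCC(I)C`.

2-fluoro-2,3,8-triiodononane

The longest continuous carbon chain has 9 atoms, so the parent hydride is nonane.
Choose the numbering such that the substituent locant set {2,2,3,8} is lower than {2,7,8,8} at the first point of difference.
That gives a fluoro group at C-2; iodo groups at C-2 and C-3 and C-8.
Prefixes are listed alphabetically: fluoro, iodo.
Assembling the pieces gives 2-fluoro-2,3,8-triiodononane.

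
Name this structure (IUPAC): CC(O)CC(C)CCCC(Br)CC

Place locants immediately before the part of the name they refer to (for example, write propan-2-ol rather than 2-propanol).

8-bromo-4-methyldecan-2-ol

The longest carbon chain that includes the –OH group has 10 carbons, so the parent hydride is decane.
The principal characteristic group is an alcohol (–OH), named with the suffix -ol.
Choose the numbering such that numbering from this end puts the hydroxyl group at C-2 rather than C-9.
With this numbering: the hydroxyl at C-2; a bromo group at C-8; a methyl group at C-4.
Substituent prefixes are cited in alphabetical order (multiplying prefixes like di-/tri- are ignored for ordering).
The name is 8-bromo-4-methyldecan-2-ol.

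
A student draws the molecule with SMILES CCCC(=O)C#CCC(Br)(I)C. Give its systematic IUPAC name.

The longest carbon chain that includes the carbonyl and the multiple bond has 9 carbons, so the parent hydride is nonane.
The principal characteristic group is a ketone (C=O on an internal carbon), named with the suffix -one.
The chain contains a C≡C triple bond, so the unsaturation ending is -yne.
Choose the numbering such that numbering from this end puts the carbonyl group at C-4 rather than C-6.
That gives the carbonyl at C-4; the triple bond between C-5 and C-6; a bromo group at C-8; an iodo group at C-8.
Substituent prefixes are cited in alphabetical order (multiplying prefixes like di-/tri- are ignored for ordering).
Putting it together: 8-bromo-8-iodonon-5-yn-4-one.

8-bromo-8-iodonon-5-yn-4-one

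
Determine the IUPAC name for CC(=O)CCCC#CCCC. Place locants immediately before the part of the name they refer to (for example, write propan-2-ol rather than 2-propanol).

dec-6-yn-2-one

The longest carbon chain that includes the carbonyl and the multiple bond has 10 carbons, so the parent hydride is decane.
The principal characteristic group is a ketone (C=O on an internal carbon), named with the suffix -one.
The chain contains a C≡C triple bond, so the unsaturation ending is -yne.
The numbering direction is chosen so that numbering from this end puts the carbonyl group at C-2 rather than C-9.
That gives the carbonyl at C-2; the triple bond between C-6 and C-7.
Assembling the pieces gives dec-6-yn-2-one.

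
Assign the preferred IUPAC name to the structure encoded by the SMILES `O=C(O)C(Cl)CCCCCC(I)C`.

The longest carbon chain that includes the –COOH group has 9 carbons, so the parent hydride is nonane.
A carboxylic acid (terminal –COOH) is the principal characteristic group, giving the suffix -oic acid.
Number the chain so that the carboxylic acid carbon is C-1 by definition.
This places a chloro group at C-2; an iodo group at C-8.
The substituents are ordered alphabetically, ignoring any di-/tri- multipliers.
The name is 2-chloro-8-iodononanoic acid.

2-chloro-8-iodononanoic acid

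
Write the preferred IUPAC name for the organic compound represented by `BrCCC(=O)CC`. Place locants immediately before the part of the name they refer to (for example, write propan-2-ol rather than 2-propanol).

1-bromopentan-3-one

Counting along the main chain through the carbonyl gives 5 carbons: the parent is pentane.
The principal characteristic group is a ketone (C=O on an internal carbon), named with the suffix -one.
The numbering direction is chosen so that the substituent locant set {1} is lower than {5} at the first point of difference.
That gives the carbonyl at C-3; a bromo group at C-1.
Assembling the pieces gives 1-bromopentan-3-one.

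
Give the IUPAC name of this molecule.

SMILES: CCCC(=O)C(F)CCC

5-fluorooctan-4-one

Counting along the main chain through the carbonyl gives 8 carbons: the parent is octane.
The principal characteristic group is a ketone (C=O on an internal carbon), named with the suffix -one.
The numbering direction is chosen so that numbering from this end puts the carbonyl group at C-4 rather than C-5.
With this numbering: the carbonyl at C-4; a fluoro group at C-5.
Assembling the pieces gives 5-fluorooctan-4-one.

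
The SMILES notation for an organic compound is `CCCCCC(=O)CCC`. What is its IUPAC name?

The longest chain bearing the carbonyl is 9 carbons long (nonane).
The highest-priority functional group is a ketone (C=O on an internal carbon), so the name ends in -one.
The numbering direction is chosen so that numbering from this end puts the carbonyl group at C-4 rather than C-6.
This places the carbonyl at C-4.
Putting it together: nonan-4-one.

nonan-4-one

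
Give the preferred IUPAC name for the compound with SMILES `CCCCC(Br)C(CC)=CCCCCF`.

The longest chain bearing the multiple bond is 11 carbons long (undecane).
A C=C double bond in the chain gives the infix -ene-.
Choose the numbering such that numbering from this end puts the double bond at C-5 rather than C-6.
That gives the double bond between C-5 and C-6; a bromo group at C-7; an ethyl group at C-6; a fluoro group at C-1.
Prefixes are listed alphabetically: bromo, ethyl, fluoro.
Putting it together: 7-bromo-6-ethyl-1-fluoroundec-5-ene.

7-bromo-6-ethyl-1-fluoroundec-5-ene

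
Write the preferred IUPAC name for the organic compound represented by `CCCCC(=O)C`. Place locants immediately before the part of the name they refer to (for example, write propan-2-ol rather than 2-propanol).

hexan-2-one

Counting along the main chain through the carbonyl gives 6 carbons: the parent is hexane.
The principal characteristic group is a ketone (C=O on an internal carbon), named with the suffix -one.
Choose the numbering such that numbering from this end puts the carbonyl group at C-2 rather than C-5.
That gives the carbonyl at C-2.
The name is hexan-2-one.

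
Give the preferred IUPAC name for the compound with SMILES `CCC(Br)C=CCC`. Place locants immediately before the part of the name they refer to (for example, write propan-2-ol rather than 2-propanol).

The longest carbon chain that includes the multiple bond has 7 carbons, so the parent hydride is heptane.
A C=C double bond in the chain gives the infix -ene-.
Number the chain so that numbering from this end puts the double bond at C-3 rather than C-4.
With this numbering: the double bond between C-3 and C-4; a bromo group at C-5.
Putting it together: 5-bromohept-3-ene.

5-bromohept-3-ene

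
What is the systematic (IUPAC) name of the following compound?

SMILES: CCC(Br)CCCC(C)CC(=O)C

8-bromo-4-methyldecan-2-one

The longest carbon chain that includes the carbonyl has 10 carbons, so the parent hydride is decane.
A ketone (C=O on an internal carbon) is the principal characteristic group, giving the suffix -one.
Choose the numbering such that numbering from this end puts the carbonyl group at C-2 rather than C-9.
This places the carbonyl at C-2; a bromo group at C-8; a methyl group at C-4.
Prefixes are listed alphabetically: bromo, methyl.
The name is 8-bromo-4-methyldecan-2-one.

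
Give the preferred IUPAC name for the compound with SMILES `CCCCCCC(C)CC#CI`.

The longest carbon chain that includes the multiple bond has 10 carbons, so the parent hydride is decane.
A C≡C triple bond in the chain gives the infix -yne-.
Choose the numbering such that numbering from this end puts the triple bond at C-1 rather than C-9.
That gives the triple bond between C-1 and C-2; an iodo group at C-1; a methyl group at C-4.
The substituents are ordered alphabetically, ignoring any di-/tri- multipliers.
Assembling the pieces gives 1-iodo-4-methyldec-1-yne.

1-iodo-4-methyldec-1-yne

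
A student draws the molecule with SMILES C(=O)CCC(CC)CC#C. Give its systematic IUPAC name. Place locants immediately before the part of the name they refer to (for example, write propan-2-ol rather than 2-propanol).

The longest carbon chain that includes the –CHO group and the multiple bond has 7 carbons, so the parent hydride is heptane.
An aldehyde (terminal –CHO) is the principal characteristic group, giving the suffix -al.
There is one C≡C triple bond, indicated by the ending -yne.
The numbering direction is chosen so that the aldehyde carbon is C-1 by definition.
With this numbering: the triple bond between C-6 and C-7; an ethyl group at C-4.
Assembling the pieces gives 4-ethylhept-6-ynal.

4-ethylhept-6-ynal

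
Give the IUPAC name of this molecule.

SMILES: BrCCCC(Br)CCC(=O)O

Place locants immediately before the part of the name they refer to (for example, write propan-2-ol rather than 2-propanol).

Counting along the main chain through the –COOH group gives 7 carbons: the parent is heptane.
A carboxylic acid (terminal –COOH) is the principal characteristic group, giving the suffix -oic acid.
The numbering direction is chosen so that the carboxylic acid carbon is C-1 by definition.
That gives bromo groups at C-4 and C-7.
The name is 4,7-dibromoheptanoic acid.

4,7-dibromoheptanoic acid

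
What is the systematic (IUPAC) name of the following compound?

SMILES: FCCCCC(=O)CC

Counting along the main chain through the carbonyl gives 7 carbons: the parent is heptane.
The principal characteristic group is a ketone (C=O on an internal carbon), named with the suffix -one.
Number the chain so that numbering from this end puts the carbonyl group at C-3 rather than C-5.
This places the carbonyl at C-3; a fluoro group at C-7.
Assembling the pieces gives 7-fluoroheptan-3-one.

7-fluoroheptan-3-one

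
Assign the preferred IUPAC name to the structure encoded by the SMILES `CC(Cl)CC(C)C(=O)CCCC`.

The longest chain bearing the carbonyl is 9 carbons long (nonane).
The highest-priority functional group is a ketone (C=O on an internal carbon), so the name ends in -one.
Number the chain so that the substituent locant set {2,4} is lower than {6,8} at the first point of difference.
With this numbering: the carbonyl at C-5; a chloro group at C-2; a methyl group at C-4.
Substituent prefixes are cited in alphabetical order (multiplying prefixes like di-/tri- are ignored for ordering).
The name is 2-chloro-4-methylnonan-5-one.

2-chloro-4-methylnonan-5-one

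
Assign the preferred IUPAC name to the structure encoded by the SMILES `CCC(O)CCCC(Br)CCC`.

7-bromodecan-3-ol

Counting along the main chain through the –OH group gives 10 carbons: the parent is decane.
The principal characteristic group is an alcohol (–OH), named with the suffix -ol.
Choose the numbering such that numbering from this end puts the hydroxyl group at C-3 rather than C-8.
With this numbering: the hydroxyl at C-3; a bromo group at C-7.
Putting it together: 7-bromodecan-3-ol.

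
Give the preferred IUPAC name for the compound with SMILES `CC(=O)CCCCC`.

heptan-2-one

The longest carbon chain that includes the carbonyl has 7 carbons, so the parent hydride is heptane.
A ketone (C=O on an internal carbon) is the principal characteristic group, giving the suffix -one.
The numbering direction is chosen so that numbering from this end puts the carbonyl group at C-2 rather than C-6.
That gives the carbonyl at C-2.
The name is heptan-2-one.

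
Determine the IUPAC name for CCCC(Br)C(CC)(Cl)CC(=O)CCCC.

8-bromo-7-chloro-7-ethylundecan-5-one

Counting along the main chain through the carbonyl gives 11 carbons: the parent is undecane.
The principal characteristic group is a ketone (C=O on an internal carbon), named with the suffix -one.
Choose the numbering such that numbering from this end puts the carbonyl group at C-5 rather than C-7.
With this numbering: the carbonyl at C-5; a bromo group at C-8; a chloro group at C-7; an ethyl group at C-7.
Prefixes are listed alphabetically: bromo, chloro, ethyl.
Putting it together: 8-bromo-7-chloro-7-ethylundecan-5-one.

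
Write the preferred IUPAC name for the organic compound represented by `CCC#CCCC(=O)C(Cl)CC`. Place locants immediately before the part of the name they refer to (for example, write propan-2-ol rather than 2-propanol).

The longest carbon chain that includes the carbonyl and the multiple bond has 10 carbons, so the parent hydride is decane.
A ketone (C=O on an internal carbon) is the principal characteristic group, giving the suffix -one.
There is one C≡C triple bond, indicated by the ending -yne.
Number the chain so that numbering from this end puts the carbonyl group at C-4 rather than C-7.
With this numbering: the carbonyl at C-4; the triple bond between C-7 and C-8; a chloro group at C-3.
The name is 3-chlorodec-7-yn-4-one.

3-chlorodec-7-yn-4-one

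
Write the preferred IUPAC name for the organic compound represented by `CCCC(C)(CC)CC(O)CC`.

5-ethyl-5-methyloctan-3-ol

The longest carbon chain that includes the –OH group has 8 carbons, so the parent hydride is octane.
An alcohol (–OH) is the principal characteristic group, giving the suffix -ol.
Number the chain so that numbering from this end puts the hydroxyl group at C-3 rather than C-6.
That gives the hydroxyl at C-3; an ethyl group at C-5; a methyl group at C-5.
Substituent prefixes are cited in alphabetical order (multiplying prefixes like di-/tri- are ignored for ordering).
Putting it together: 5-ethyl-5-methyloctan-3-ol.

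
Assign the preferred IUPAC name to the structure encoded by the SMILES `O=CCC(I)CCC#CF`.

Counting along the main chain through the –CHO group and the multiple bond gives 7 carbons: the parent is heptane.
The highest-priority functional group is an aldehyde (terminal –CHO), so the name ends in -al.
The chain contains a C≡C triple bond, so the unsaturation ending is -yne.
The numbering direction is chosen so that the aldehyde carbon is C-1 by definition.
That gives the triple bond between C-6 and C-7; a fluoro group at C-7; an iodo group at C-3.
The substituents are ordered alphabetically, ignoring any di-/tri- multipliers.
The name is 7-fluoro-3-iodohept-6-ynal.

7-fluoro-3-iodohept-6-ynal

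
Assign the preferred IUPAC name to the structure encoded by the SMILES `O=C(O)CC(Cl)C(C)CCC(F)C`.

3-chloro-7-fluoro-4-methyloctanoic acid

Counting along the main chain through the –COOH group gives 8 carbons: the parent is octane.
A carboxylic acid (terminal –COOH) is the principal characteristic group, giving the suffix -oic acid.
The numbering direction is chosen so that the carboxylic acid carbon is C-1 by definition.
This places a chloro group at C-3; a fluoro group at C-7; a methyl group at C-4.
Prefixes are listed alphabetically: chloro, fluoro, methyl.
The name is 3-chloro-7-fluoro-4-methyloctanoic acid.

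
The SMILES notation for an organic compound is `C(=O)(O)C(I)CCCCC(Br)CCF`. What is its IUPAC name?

7-bromo-9-fluoro-2-iodononanoic acid

The longest carbon chain that includes the –COOH group has 9 carbons, so the parent hydride is nonane.
The highest-priority functional group is a carboxylic acid (terminal –COOH), so the name ends in -oic acid.
The numbering direction is chosen so that the carboxylic acid carbon is C-1 by definition.
With this numbering: a bromo group at C-7; a fluoro group at C-9; an iodo group at C-2.
Substituent prefixes are cited in alphabetical order (multiplying prefixes like di-/tri- are ignored for ordering).
Putting it together: 7-bromo-9-fluoro-2-iodononanoic acid.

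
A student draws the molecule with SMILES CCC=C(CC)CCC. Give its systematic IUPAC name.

The longest carbon chain that includes the multiple bond has 7 carbons, so the parent hydride is heptane.
The chain contains a C=C double bond, so the unsaturation ending is -ene.
Number the chain so that numbering from this end puts the double bond at C-3 rather than C-4.
With this numbering: the double bond between C-3 and C-4; an ethyl group at C-4.
Assembling the pieces gives 4-ethylhept-3-ene.

4-ethylhept-3-ene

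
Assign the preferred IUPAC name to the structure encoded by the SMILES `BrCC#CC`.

1-bromobut-2-yne

The longest chain bearing the multiple bond is 4 carbons long (butane).
A C≡C triple bond in the chain gives the infix -yne-.
Number the chain so that the substituent locant set {1} is lower than {4} at the first point of difference.
This places the triple bond between C-2 and C-3; a bromo group at C-1.
Assembling the pieces gives 1-bromobut-2-yne.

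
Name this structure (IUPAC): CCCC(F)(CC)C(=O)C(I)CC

The longest carbon chain that includes the carbonyl has 8 carbons, so the parent hydride is octane.
A ketone (C=O on an internal carbon) is the principal characteristic group, giving the suffix -one.
The numbering direction is chosen so that numbering from this end puts the carbonyl group at C-4 rather than C-5.
This places the carbonyl at C-4; an ethyl group at C-5; a fluoro group at C-5; an iodo group at C-3.
The substituents are ordered alphabetically, ignoring any di-/tri- multipliers.
Putting it together: 5-ethyl-5-fluoro-3-iodooctan-4-one.

5-ethyl-5-fluoro-3-iodooctan-4-one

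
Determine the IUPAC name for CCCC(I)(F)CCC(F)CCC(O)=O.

The longest carbon chain that includes the –COOH group has 10 carbons, so the parent hydride is decane.
A carboxylic acid (terminal –COOH) is the principal characteristic group, giving the suffix -oic acid.
Number the chain so that the carboxylic acid carbon is C-1 by definition.
That gives fluoro groups at C-4 and C-7; an iodo group at C-7.
The substituents are ordered alphabetically, ignoring any di-/tri- multipliers.
The name is 4,7-difluoro-7-iododecanoic acid.

4,7-difluoro-7-iododecanoic acid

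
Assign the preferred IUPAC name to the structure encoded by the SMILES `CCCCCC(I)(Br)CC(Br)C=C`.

Counting along the main chain through the multiple bond gives 10 carbons: the parent is decane.
There is one C=C double bond, indicated by the ending -ene.
The numbering direction is chosen so that numbering from this end puts the double bond at C-1 rather than C-9.
With this numbering: the double bond between C-1 and C-2; bromo groups at C-3 and C-5; an iodo group at C-5.
Substituent prefixes are cited in alphabetical order (multiplying prefixes like di-/tri- are ignored for ordering).
Putting it together: 3,5-dibromo-5-iododec-1-ene.

3,5-dibromo-5-iododec-1-ene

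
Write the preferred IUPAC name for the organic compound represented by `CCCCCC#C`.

Counting along the main chain through the multiple bond gives 7 carbons: the parent is heptane.
A C≡C triple bond in the chain gives the infix -yne-.
Choose the numbering such that numbering from this end puts the triple bond at C-1 rather than C-6.
That gives the triple bond between C-1 and C-2.
Putting it together: hept-1-yne.

hept-1-yne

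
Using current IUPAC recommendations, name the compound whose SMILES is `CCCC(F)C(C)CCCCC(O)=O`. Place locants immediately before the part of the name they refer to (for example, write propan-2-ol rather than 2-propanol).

The longest chain bearing the –COOH group is 10 carbons long (decane).
A carboxylic acid (terminal –COOH) is the principal characteristic group, giving the suffix -oic acid.
Choose the numbering such that the carboxylic acid carbon is C-1 by definition.
With this numbering: a fluoro group at C-7; a methyl group at C-6.
The substituents are ordered alphabetically, ignoring any di-/tri- multipliers.
The name is 7-fluoro-6-methyldecanoic acid.

7-fluoro-6-methyldecanoic acid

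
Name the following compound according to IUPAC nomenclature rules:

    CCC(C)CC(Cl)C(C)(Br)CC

3-bromo-4-chloro-3,6-dimethyloctane

The parent chain contains 8 carbons (octane).
The numbering direction is chosen so that the substituent locant set {3,3,4,6} is lower than {3,5,6,6} at the first point of difference.
This places a bromo group at C-3; a chloro group at C-4; methyl groups at C-3 and C-6.
Prefixes are listed alphabetically: bromo, chloro, methyl.
The name is 3-bromo-4-chloro-3,6-dimethyloctane.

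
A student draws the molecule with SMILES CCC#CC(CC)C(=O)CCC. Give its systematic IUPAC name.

The longest carbon chain that includes the carbonyl and the multiple bond has 9 carbons, so the parent hydride is nonane.
The highest-priority functional group is a ketone (C=O on an internal carbon), so the name ends in -one.
There is one C≡C triple bond, indicated by the ending -yne.
Number the chain so that numbering from this end puts the carbonyl group at C-4 rather than C-6.
That gives the carbonyl at C-4; the triple bond between C-6 and C-7; an ethyl group at C-5.
Putting it together: 5-ethylnon-6-yn-4-one.

5-ethylnon-6-yn-4-one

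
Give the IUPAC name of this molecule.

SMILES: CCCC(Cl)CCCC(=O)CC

Counting along the main chain through the carbonyl gives 10 carbons: the parent is decane.
The principal characteristic group is a ketone (C=O on an internal carbon), named with the suffix -one.
The numbering direction is chosen so that numbering from this end puts the carbonyl group at C-3 rather than C-8.
That gives the carbonyl at C-3; a chloro group at C-7.
Assembling the pieces gives 7-chlorodecan-3-one.

7-chlorodecan-3-one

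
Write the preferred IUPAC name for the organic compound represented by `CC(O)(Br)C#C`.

2-bromobut-3-yn-2-ol

The longest carbon chain that includes the –OH group and the multiple bond has 4 carbons, so the parent hydride is butane.
An alcohol (–OH) is the principal characteristic group, giving the suffix -ol.
A C≡C triple bond in the chain gives the infix -yne-.
Choose the numbering such that numbering from this end puts the hydroxyl group at C-2 rather than C-3.
With this numbering: the hydroxyl at C-2; the triple bond between C-3 and C-4; a bromo group at C-2.
The name is 2-bromobut-3-yn-2-ol.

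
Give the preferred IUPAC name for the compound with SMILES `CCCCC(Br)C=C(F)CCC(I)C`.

7-bromo-5-fluoro-2-iodoundec-5-ene

The longest carbon chain that includes the multiple bond has 11 carbons, so the parent hydride is undecane.
The chain contains a C=C double bond, so the unsaturation ending is -ene.
Choose the numbering such that numbering from this end puts the double bond at C-5 rather than C-6.
This places the double bond between C-5 and C-6; a bromo group at C-7; a fluoro group at C-5; an iodo group at C-2.
The substituents are ordered alphabetically, ignoring any di-/tri- multipliers.
Putting it together: 7-bromo-5-fluoro-2-iodoundec-5-ene.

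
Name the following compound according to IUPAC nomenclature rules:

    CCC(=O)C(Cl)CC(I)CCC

4-chloro-6-iodononan-3-one

The longest chain bearing the carbonyl is 9 carbons long (nonane).
A ketone (C=O on an internal carbon) is the principal characteristic group, giving the suffix -one.
Number the chain so that numbering from this end puts the carbonyl group at C-3 rather than C-7.
This places the carbonyl at C-3; a chloro group at C-4; an iodo group at C-6.
Substituent prefixes are cited in alphabetical order (multiplying prefixes like di-/tri- are ignored for ordering).
The name is 4-chloro-6-iodononan-3-one.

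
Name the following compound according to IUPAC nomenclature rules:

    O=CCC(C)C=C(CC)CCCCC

5-ethyl-3-methyldec-4-enal

The longest carbon chain that includes the –CHO group and the multiple bond has 10 carbons, so the parent hydride is decane.
The highest-priority functional group is an aldehyde (terminal –CHO), so the name ends in -al.
There is one C=C double bond, indicated by the ending -ene.
Choose the numbering such that the aldehyde carbon is C-1 by definition.
That gives the double bond between C-4 and C-5; an ethyl group at C-5; a methyl group at C-3.
The substituents are ordered alphabetically, ignoring any di-/tri- multipliers.
Putting it together: 5-ethyl-3-methyldec-4-enal.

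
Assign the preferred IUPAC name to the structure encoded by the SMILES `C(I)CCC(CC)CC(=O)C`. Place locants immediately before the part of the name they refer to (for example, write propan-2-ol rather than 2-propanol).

The longest carbon chain that includes the carbonyl has 7 carbons, so the parent hydride is heptane.
The highest-priority functional group is a ketone (C=O on an internal carbon), so the name ends in -one.
Choose the numbering such that numbering from this end puts the carbonyl group at C-2 rather than C-6.
With this numbering: the carbonyl at C-2; an ethyl group at C-4; an iodo group at C-7.
Substituent prefixes are cited in alphabetical order (multiplying prefixes like di-/tri- are ignored for ordering).
Assembling the pieces gives 4-ethyl-7-iodoheptan-2-one.

4-ethyl-7-iodoheptan-2-one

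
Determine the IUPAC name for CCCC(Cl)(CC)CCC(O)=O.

4-chloro-4-ethylheptanoic acid

The longest carbon chain that includes the –COOH group has 7 carbons, so the parent hydride is heptane.
The principal characteristic group is a carboxylic acid (terminal –COOH), named with the suffix -oic acid.
Choose the numbering such that the carboxylic acid carbon is C-1 by definition.
With this numbering: a chloro group at C-4; an ethyl group at C-4.
The substituents are ordered alphabetically, ignoring any di-/tri- multipliers.
The name is 4-chloro-4-ethylheptanoic acid.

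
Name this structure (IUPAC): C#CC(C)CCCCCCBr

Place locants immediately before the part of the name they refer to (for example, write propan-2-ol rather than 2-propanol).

9-bromo-3-methylnon-1-yne

The longest carbon chain that includes the multiple bond has 9 carbons, so the parent hydride is nonane.
A C≡C triple bond in the chain gives the infix -yne-.
Choose the numbering such that numbering from this end puts the triple bond at C-1 rather than C-8.
With this numbering: the triple bond between C-1 and C-2; a bromo group at C-9; a methyl group at C-3.
Prefixes are listed alphabetically: bromo, methyl.
The name is 9-bromo-3-methylnon-1-yne.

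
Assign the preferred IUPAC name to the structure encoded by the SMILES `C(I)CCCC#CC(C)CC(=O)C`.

The longest carbon chain that includes the carbonyl and the multiple bond has 10 carbons, so the parent hydride is decane.
A ketone (C=O on an internal carbon) is the principal characteristic group, giving the suffix -one.
A C≡C triple bond in the chain gives the infix -yne-.
Number the chain so that numbering from this end puts the carbonyl group at C-2 rather than C-9.
With this numbering: the carbonyl at C-2; the triple bond between C-5 and C-6; an iodo group at C-10; a methyl group at C-4.
Substituent prefixes are cited in alphabetical order (multiplying prefixes like di-/tri- are ignored for ordering).
The name is 10-iodo-4-methyldec-5-yn-2-one.

10-iodo-4-methyldec-5-yn-2-one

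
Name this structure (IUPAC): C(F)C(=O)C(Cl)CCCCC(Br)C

Counting along the main chain through the carbonyl gives 9 carbons: the parent is nonane.
A ketone (C=O on an internal carbon) is the principal characteristic group, giving the suffix -one.
The numbering direction is chosen so that numbering from this end puts the carbonyl group at C-2 rather than C-8.
With this numbering: the carbonyl at C-2; a bromo group at C-8; a chloro group at C-3; a fluoro group at C-1.
Substituent prefixes are cited in alphabetical order (multiplying prefixes like di-/tri- are ignored for ordering).
Assembling the pieces gives 8-bromo-3-chloro-1-fluorononan-2-one.

8-bromo-3-chloro-1-fluorononan-2-one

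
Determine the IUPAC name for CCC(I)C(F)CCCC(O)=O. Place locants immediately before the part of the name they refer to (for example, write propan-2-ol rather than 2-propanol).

5-fluoro-6-iodooctanoic acid

The longest carbon chain that includes the –COOH group has 8 carbons, so the parent hydride is octane.
The principal characteristic group is a carboxylic acid (terminal –COOH), named with the suffix -oic acid.
Number the chain so that the carboxylic acid carbon is C-1 by definition.
That gives a fluoro group at C-5; an iodo group at C-6.
Prefixes are listed alphabetically: fluoro, iodo.
The name is 5-fluoro-6-iodooctanoic acid.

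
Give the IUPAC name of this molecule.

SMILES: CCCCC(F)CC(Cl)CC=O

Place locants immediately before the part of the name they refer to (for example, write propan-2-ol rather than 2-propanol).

The longest chain bearing the –CHO group is 9 carbons long (nonane).
The principal characteristic group is an aldehyde (terminal –CHO), named with the suffix -al.
The numbering direction is chosen so that the aldehyde carbon is C-1 by definition.
With this numbering: a chloro group at C-3; a fluoro group at C-5.
Substituent prefixes are cited in alphabetical order (multiplying prefixes like di-/tri- are ignored for ordering).
Putting it together: 3-chloro-5-fluorononanal.

3-chloro-5-fluorononanal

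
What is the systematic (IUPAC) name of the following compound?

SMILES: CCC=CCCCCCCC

Counting along the main chain through the multiple bond gives 11 carbons: the parent is undecane.
The chain contains a C=C double bond, so the unsaturation ending is -ene.
Choose the numbering such that numbering from this end puts the double bond at C-3 rather than C-8.
This places the double bond between C-3 and C-4.
Putting it together: undec-3-ene.

undec-3-ene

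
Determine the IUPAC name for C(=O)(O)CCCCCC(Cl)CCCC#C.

7-chlorododec-11-ynoic acid

The longest carbon chain that includes the –COOH group and the multiple bond has 12 carbons, so the parent hydride is dodecane.
A carboxylic acid (terminal –COOH) is the principal characteristic group, giving the suffix -oic acid.
The chain contains a C≡C triple bond, so the unsaturation ending is -yne.
Number the chain so that the carboxylic acid carbon is C-1 by definition.
This places the triple bond between C-11 and C-12; a chloro group at C-7.
Assembling the pieces gives 7-chlorododec-11-ynoic acid.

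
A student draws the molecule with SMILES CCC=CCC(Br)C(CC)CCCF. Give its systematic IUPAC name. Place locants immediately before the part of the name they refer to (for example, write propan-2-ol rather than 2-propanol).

The longest chain bearing the multiple bond is 10 carbons long (decane).
The chain contains a C=C double bond, so the unsaturation ending is -ene.
The numbering direction is chosen so that numbering from this end puts the double bond at C-3 rather than C-7.
With this numbering: the double bond between C-3 and C-4; a bromo group at C-6; an ethyl group at C-7; a fluoro group at C-10.
Substituent prefixes are cited in alphabetical order (multiplying prefixes like di-/tri- are ignored for ordering).
Assembling the pieces gives 6-bromo-7-ethyl-10-fluorodec-3-ene.

6-bromo-7-ethyl-10-fluorodec-3-ene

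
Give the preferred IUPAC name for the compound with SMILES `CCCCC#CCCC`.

The longest chain bearing the multiple bond is 9 carbons long (nonane).
The chain contains a C≡C triple bond, so the unsaturation ending is -yne.
Choose the numbering such that numbering from this end puts the triple bond at C-4 rather than C-5.
This places the triple bond between C-4 and C-5.
Putting it together: non-4-yne.

non-4-yne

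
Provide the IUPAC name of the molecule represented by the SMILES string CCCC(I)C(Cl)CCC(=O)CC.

6-chloro-7-iododecan-3-one

The longest chain bearing the carbonyl is 10 carbons long (decane).
A ketone (C=O on an internal carbon) is the principal characteristic group, giving the suffix -one.
The numbering direction is chosen so that numbering from this end puts the carbonyl group at C-3 rather than C-8.
With this numbering: the carbonyl at C-3; a chloro group at C-6; an iodo group at C-7.
The substituents are ordered alphabetically, ignoring any di-/tri- multipliers.
The name is 6-chloro-7-iododecan-3-one.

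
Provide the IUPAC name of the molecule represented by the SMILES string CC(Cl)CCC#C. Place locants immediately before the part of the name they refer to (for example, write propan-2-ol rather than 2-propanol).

The longest carbon chain that includes the multiple bond has 6 carbons, so the parent hydride is hexane.
A C≡C triple bond in the chain gives the infix -yne-.
Number the chain so that numbering from this end puts the triple bond at C-1 rather than C-5.
This places the triple bond between C-1 and C-2; a chloro group at C-5.
The name is 5-chlorohex-1-yne.

5-chlorohex-1-yne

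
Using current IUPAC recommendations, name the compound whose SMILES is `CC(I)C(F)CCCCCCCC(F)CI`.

2,10-difluoro-1,11-diiodododecane

The parent chain contains 12 carbons (dodecane).
Number the chain so that the substituent locant set {1,2,10,11} is lower than {2,3,11,12} at the first point of difference.
With this numbering: fluoro groups at C-2 and C-10; iodo groups at C-1 and C-11.
The substituents are ordered alphabetically, ignoring any di-/tri- multipliers.
Assembling the pieces gives 2,10-difluoro-1,11-diiodododecane.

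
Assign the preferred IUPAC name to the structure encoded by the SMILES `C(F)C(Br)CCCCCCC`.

2-bromo-1-fluorononane

The parent chain contains 9 carbons (nonane).
Number the chain so that the substituent locant set {1,2} is lower than {8,9} at the first point of difference.
This places a bromo group at C-2; a fluoro group at C-1.
The substituents are ordered alphabetically, ignoring any di-/tri- multipliers.
The name is 2-bromo-1-fluorononane.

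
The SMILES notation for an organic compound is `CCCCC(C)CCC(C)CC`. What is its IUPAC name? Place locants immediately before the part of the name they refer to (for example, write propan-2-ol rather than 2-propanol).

3,6-dimethyldecane

The parent chain contains 10 carbons (decane).
The numbering direction is chosen so that the substituent locant set {3,6} is lower than {5,8} at the first point of difference.
With this numbering: methyl groups at C-3 and C-6.
The name is 3,6-dimethyldecane.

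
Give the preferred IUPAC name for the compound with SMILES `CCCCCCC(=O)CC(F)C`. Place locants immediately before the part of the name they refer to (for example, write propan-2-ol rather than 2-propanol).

Counting along the main chain through the carbonyl gives 10 carbons: the parent is decane.
A ketone (C=O on an internal carbon) is the principal characteristic group, giving the suffix -one.
The numbering direction is chosen so that numbering from this end puts the carbonyl group at C-4 rather than C-7.
This places the carbonyl at C-4; a fluoro group at C-2.
Putting it together: 2-fluorodecan-4-one.

2-fluorodecan-4-one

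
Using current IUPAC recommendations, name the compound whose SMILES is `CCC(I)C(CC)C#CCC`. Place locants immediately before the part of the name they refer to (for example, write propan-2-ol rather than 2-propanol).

The longest chain bearing the multiple bond is 8 carbons long (octane).
The chain contains a C≡C triple bond, so the unsaturation ending is -yne.
Choose the numbering such that numbering from this end puts the triple bond at C-3 rather than C-5.
That gives the triple bond between C-3 and C-4; an ethyl group at C-5; an iodo group at C-6.
The substituents are ordered alphabetically, ignoring any di-/tri- multipliers.
Assembling the pieces gives 5-ethyl-6-iodooct-3-yne.

5-ethyl-6-iodooct-3-yne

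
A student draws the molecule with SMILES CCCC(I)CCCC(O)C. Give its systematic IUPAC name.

The longest carbon chain that includes the –OH group has 9 carbons, so the parent hydride is nonane.
The principal characteristic group is an alcohol (–OH), named with the suffix -ol.
Choose the numbering such that numbering from this end puts the hydroxyl group at C-2 rather than C-8.
That gives the hydroxyl at C-2; an iodo group at C-6.
Putting it together: 6-iodononan-2-ol.

6-iodononan-2-ol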